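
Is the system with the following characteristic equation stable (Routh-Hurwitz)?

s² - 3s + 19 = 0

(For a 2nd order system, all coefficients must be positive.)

Coefficients: 1, -3, 19. b=-3 not positive, so system is unstable.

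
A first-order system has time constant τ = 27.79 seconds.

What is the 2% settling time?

For first-order system, 2% settling time ≈ 4τ = 4 × 27.79 = 111.16 s.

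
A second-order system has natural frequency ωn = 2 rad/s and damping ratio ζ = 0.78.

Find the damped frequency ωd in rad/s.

ωd = ωn√(1 - ζ²) = 2√(1 - 0.78²) = 1.25 rad/s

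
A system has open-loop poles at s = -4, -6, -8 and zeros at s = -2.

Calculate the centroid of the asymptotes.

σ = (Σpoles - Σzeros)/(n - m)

σ = (Σpoles - Σzeros)/(n - m) = (-18 - (-2))/(3 - 1) = -16/2 = -8.0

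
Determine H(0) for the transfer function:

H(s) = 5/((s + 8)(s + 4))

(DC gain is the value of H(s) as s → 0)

DC gain = H(0) = 5/(8 × 4) = 5/32 = 0.15625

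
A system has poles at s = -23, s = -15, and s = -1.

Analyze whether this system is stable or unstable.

All poles are in the left half-plane. System is stable.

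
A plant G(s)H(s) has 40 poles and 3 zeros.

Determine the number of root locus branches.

Root locus has n branches where n = number of poles = 40.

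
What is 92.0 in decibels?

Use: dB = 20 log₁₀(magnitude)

dB = 20 log₁₀(92.0) = 39.3 dB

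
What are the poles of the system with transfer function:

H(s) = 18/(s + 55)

Pole is where denominator = 0: s + 55 = 0, so s = -55.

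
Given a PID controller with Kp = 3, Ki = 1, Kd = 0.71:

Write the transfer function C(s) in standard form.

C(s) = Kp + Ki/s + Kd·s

Substituting values: C(s) = 3 + 1/s + 0.71s = (0.71s² + 3s + 1)/s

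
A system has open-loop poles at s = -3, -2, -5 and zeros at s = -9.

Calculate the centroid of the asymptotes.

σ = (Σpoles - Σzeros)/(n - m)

σ = (Σpoles - Σzeros)/(n - m) = (-10 - (-9))/(3 - 1) = -1/2 = -0.5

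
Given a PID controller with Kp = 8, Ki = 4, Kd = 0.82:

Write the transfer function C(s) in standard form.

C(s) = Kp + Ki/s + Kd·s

Substituting values: C(s) = 8 + 4/s + 0.82s = (0.82s² + 8s + 4)/s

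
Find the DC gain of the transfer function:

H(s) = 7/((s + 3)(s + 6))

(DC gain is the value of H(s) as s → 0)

DC gain = H(0) = 7/(3 × 6) = 7/18 = 0.3889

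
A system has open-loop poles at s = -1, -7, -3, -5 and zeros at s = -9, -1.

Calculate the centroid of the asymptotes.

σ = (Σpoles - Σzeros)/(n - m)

σ = (Σpoles - Σzeros)/(n - m) = (-16 - (-10))/(4 - 2) = -6/2 = -3.0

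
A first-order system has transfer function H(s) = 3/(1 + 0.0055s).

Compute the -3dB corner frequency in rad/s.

Corner frequency = 1/τ = 1/0.0055 = 181.818 rad/s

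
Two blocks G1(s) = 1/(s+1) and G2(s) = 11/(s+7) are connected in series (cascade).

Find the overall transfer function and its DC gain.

Series: multiply transfer functions. G_eq = 1/(s+1) × 11/(s+7) = 11/((s+1)(s+7)). DC gain = 11/(1×7) = 1.5714.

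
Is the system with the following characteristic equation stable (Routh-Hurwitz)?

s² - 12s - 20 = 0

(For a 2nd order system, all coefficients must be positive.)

Coefficients: 1, -12, -20. b=-12, c=-20 not positive, so system is unstable.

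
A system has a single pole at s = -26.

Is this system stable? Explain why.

Pole at s = -26 is in the left half-plane. Stable.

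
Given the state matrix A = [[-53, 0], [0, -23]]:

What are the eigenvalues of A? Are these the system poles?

For diagonal matrix, eigenvalues are diagonal entries: λ₁ = -53, λ₂ = -23. Eigenvalues of A = system poles.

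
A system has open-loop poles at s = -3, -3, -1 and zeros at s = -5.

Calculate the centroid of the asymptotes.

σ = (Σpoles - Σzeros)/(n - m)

σ = (Σpoles - Σzeros)/(n - m) = (-7 - (-5))/(3 - 1) = -2/2 = -1.0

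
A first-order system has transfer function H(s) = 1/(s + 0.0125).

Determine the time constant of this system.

For H(s) = 1/(s + 1/τ), the pole is at -1/τ = -0.0125, so τ = 1/0.0125 = 80 s.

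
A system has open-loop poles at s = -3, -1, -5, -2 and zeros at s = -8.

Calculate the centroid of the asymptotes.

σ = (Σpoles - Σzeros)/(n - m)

σ = (Σpoles - Σzeros)/(n - m) = (-11 - (-8))/(4 - 1) = -3/3 = -1.0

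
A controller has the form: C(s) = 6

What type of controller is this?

This is a Proportional (P) controller.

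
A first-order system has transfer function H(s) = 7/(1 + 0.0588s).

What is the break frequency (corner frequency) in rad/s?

Corner frequency = 1/τ = 1/0.0588 = 17.007 rad/s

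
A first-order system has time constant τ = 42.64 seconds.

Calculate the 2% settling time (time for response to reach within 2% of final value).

For first-order system, 2% settling time ≈ 4τ = 4 × 42.64 = 170.56 s.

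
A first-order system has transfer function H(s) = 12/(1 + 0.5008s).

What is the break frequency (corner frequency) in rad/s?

Corner frequency = 1/τ = 1/0.5008 = 1.997 rad/s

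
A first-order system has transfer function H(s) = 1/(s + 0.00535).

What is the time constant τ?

For H(s) = 1/(s + 1/τ), the pole is at -1/τ = -0.00535, so τ = 1/0.00535 = 186.9 s.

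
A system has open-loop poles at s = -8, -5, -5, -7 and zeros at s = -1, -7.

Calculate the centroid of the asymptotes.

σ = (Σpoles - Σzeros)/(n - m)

σ = (Σpoles - Σzeros)/(n - m) = (-25 - (-8))/(4 - 2) = -17/2 = -8.5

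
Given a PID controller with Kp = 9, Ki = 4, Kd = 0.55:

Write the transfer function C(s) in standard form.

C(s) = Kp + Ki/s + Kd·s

Substituting values: C(s) = 9 + 4/s + 0.55s = (0.55s² + 9s + 4)/s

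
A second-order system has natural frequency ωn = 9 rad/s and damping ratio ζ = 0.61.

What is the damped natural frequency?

ωd = ωn√(1 - ζ²) = 9√(1 - 0.61²) = 7.13 rad/s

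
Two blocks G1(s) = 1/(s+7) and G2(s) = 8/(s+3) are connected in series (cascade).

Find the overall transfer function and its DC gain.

Series: multiply transfer functions. G_eq = 1/(s+7) × 8/(s+3) = 8/((s+7)(s+3)). DC gain = 8/(7×3) = 0.3810.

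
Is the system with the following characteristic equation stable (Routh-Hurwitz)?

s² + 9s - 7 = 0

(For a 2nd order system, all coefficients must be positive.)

Coefficients: 1, 9, -7. c=-7 not positive, so system is unstable.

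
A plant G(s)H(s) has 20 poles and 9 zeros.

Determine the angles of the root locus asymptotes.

n - m = 20 - 9 = 11. Angles: θk = (2k + 1)·180°/11 = 16.36°, 49.09°, 81.82°, 114.55°, 147.27°, 180°, 212.73°, 245.45°, 278.18°, 310.91°, 343.64°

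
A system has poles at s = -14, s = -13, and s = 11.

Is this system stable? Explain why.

Pole(s) at s = 11 are not in the left half-plane. System is unstable.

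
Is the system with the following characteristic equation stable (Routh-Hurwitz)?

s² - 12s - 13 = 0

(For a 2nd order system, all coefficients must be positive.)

Coefficients: 1, -12, -13. b=-12, c=-13 not positive, so system is unstable.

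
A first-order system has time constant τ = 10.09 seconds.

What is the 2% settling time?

For first-order system, 2% settling time ≈ 4τ = 4 × 10.09 = 40.36 s.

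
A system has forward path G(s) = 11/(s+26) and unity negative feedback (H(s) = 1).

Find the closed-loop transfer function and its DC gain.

T(s) = G/(1+GH) = [11/(s+26)] / [1 + 11/(s+26)] = 11/(s+26+11) = 11/(s+37). DC gain = 11/37 = 0.2973.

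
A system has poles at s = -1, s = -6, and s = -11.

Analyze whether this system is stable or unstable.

All poles are in the left half-plane. System is stable.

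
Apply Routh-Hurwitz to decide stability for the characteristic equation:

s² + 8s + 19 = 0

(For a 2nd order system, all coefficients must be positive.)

Coefficients: 1, 8, 19. All positive, so system is stable.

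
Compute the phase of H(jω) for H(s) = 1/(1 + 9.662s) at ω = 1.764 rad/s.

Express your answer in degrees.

Phase = -arctan(ωτ) = -arctan(1.764 × 9.662) = -86.6°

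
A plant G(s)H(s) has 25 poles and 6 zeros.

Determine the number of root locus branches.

Root locus has n branches where n = number of poles = 25.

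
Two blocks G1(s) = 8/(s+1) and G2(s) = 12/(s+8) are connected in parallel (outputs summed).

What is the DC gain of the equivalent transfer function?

Parallel: G_eq = G1 + G2. DC gain = G1(0) + G2(0) = 8/1 + 12/8 = 8 + 1.5 = 9.5.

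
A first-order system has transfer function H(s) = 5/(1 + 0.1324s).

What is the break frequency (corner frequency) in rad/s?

Corner frequency = 1/τ = 1/0.1324 = 7.553 rad/s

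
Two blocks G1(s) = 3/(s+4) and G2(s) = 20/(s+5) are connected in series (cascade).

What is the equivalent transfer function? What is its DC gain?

Series: multiply transfer functions. G_eq = 3/(s+4) × 20/(s+5) = 60/((s+4)(s+5)). DC gain = 60/(4×5) = 3.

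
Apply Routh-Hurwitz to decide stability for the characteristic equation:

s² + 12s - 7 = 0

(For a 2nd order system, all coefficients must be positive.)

Coefficients: 1, 12, -7. c=-7 not positive, so system is unstable.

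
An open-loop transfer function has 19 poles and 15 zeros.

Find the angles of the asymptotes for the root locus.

n - m = 19 - 15 = 4. Angles: θk = (2k + 1)·180°/4 = 45°, 135°, 225°, 315°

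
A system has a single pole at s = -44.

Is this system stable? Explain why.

Pole at s = -44 is in the left half-plane. Stable.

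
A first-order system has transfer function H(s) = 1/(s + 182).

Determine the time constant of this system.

For H(s) = 1/(s + 1/τ), the pole is at -1/τ = -182, so τ = 1/182 = 0.0055 s.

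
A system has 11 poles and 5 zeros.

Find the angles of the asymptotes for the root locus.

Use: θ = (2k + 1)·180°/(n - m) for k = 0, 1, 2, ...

n - m = 11 - 5 = 6. Angles: θk = (2k + 1)·180°/6 = 30°, 90°, 150°, 210°, 270°, 330°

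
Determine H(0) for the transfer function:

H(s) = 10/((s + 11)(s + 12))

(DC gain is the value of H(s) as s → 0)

DC gain = H(0) = 10/(11 × 12) = 10/132 = 0.0758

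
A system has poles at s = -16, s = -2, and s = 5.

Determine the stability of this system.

Pole(s) at s = 5 are not in the left half-plane. System is unstable.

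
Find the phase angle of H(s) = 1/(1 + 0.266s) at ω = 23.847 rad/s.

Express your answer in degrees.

Phase = -arctan(ωτ) = -arctan(23.847 × 0.266) = -81.0°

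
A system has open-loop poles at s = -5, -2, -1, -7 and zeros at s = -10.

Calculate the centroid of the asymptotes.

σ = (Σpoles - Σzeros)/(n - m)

σ = (Σpoles - Σzeros)/(n - m) = (-15 - (-10))/(4 - 1) = -5/3 = -1.67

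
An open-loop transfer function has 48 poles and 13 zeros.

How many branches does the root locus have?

Root locus has n branches where n = number of poles = 48.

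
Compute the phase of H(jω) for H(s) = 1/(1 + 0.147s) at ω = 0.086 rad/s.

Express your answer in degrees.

Phase = -arctan(ωτ) = -arctan(0.086 × 0.147) = -0.7°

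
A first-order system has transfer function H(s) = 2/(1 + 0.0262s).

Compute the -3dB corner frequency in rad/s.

Corner frequency = 1/τ = 1/0.0262 = 38.168 rad/s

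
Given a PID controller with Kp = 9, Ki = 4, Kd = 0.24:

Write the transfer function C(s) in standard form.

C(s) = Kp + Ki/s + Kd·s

Substituting values: C(s) = 9 + 4/s + 0.24s = (0.24s² + 9s + 4)/s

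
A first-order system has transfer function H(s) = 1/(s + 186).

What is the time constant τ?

For H(s) = 1/(s + 1/τ), the pole is at -1/τ = -186, so τ = 1/186 = 0.0054 s.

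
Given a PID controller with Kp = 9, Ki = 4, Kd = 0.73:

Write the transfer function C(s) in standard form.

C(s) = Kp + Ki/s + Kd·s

Substituting values: C(s) = 9 + 4/s + 0.73s = (0.73s² + 9s + 4)/s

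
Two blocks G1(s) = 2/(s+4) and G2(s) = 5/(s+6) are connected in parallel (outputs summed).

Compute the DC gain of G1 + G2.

Parallel: G_eq = G1 + G2. DC gain = G1(0) + G2(0) = 2/4 + 5/6 = 0.5 + 0.8333 = 1.3333.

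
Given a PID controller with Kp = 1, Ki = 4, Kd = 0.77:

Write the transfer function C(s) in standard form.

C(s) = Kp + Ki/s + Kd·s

Substituting values: C(s) = 1 + 4/s + 0.77s = (0.77s² + s + 4)/s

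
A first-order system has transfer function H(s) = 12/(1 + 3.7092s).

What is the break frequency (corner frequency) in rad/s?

Corner frequency = 1/τ = 1/3.7092 = 0.27 rad/s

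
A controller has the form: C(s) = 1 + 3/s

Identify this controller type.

This is a Proportional-Integral (PI) controller.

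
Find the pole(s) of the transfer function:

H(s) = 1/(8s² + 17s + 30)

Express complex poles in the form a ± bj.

Discriminant = 17² - 4×8×30 = 289 - 960 = -671 < 0, so the poles are a complex conjugate pair s = (-17 ± j√671)/(2×8). Real part = -17/(2×8) = -17/16 = -1.0625; imaginary part = ±√671/(2×8) ≈ 1.6190. Poles: s = -1.0625 ± 1.6190j.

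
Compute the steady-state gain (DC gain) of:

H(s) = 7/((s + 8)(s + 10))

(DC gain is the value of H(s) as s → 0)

DC gain = H(0) = 7/(8 × 10) = 7/80 = 0.0875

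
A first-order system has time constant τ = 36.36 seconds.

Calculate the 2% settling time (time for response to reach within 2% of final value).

For first-order system, 2% settling time ≈ 4τ = 4 × 36.36 = 145.44 s.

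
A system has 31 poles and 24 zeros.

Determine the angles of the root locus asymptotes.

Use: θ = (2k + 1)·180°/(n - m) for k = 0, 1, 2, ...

n - m = 31 - 24 = 7. Angles: θk = (2k + 1)·180°/7 = 25.71°, 77.14°, 128.57°, 180°, 231.43°, 282.86°, 334.29°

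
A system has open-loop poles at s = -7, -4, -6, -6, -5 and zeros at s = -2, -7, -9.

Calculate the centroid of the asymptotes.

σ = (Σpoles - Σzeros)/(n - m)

σ = (Σpoles - Σzeros)/(n - m) = (-28 - (-18))/(5 - 3) = -10/2 = -5.0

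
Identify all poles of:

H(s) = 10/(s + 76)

Pole is where denominator = 0: s + 76 = 0, so s = -76.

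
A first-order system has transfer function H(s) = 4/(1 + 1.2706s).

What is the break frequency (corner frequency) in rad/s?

Corner frequency = 1/τ = 1/1.2706 = 0.787 rad/s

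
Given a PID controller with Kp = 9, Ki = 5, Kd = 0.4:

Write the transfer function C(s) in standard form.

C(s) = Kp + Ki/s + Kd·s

Substituting values: C(s) = 9 + 5/s + 0.4s = (0.4s² + 9s + 5)/s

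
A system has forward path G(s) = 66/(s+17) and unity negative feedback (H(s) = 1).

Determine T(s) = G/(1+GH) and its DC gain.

T(s) = G/(1+GH) = [66/(s+17)] / [1 + 66/(s+17)] = 66/(s+17+66) = 66/(s+83). DC gain = 66/83 = 0.7952.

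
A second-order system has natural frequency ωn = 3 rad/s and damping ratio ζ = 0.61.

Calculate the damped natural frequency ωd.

ωd = ωn√(1 - ζ²) = 3√(1 - 0.61²) = 2.38 rad/s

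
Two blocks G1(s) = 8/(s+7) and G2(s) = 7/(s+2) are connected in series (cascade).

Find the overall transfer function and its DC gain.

Series: multiply transfer functions. G_eq = 8/(s+7) × 7/(s+2) = 56/((s+7)(s+2)). DC gain = 56/(7×2) = 4.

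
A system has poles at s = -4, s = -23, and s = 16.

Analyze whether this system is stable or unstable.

Pole(s) at s = 16 are not in the left half-plane. System is unstable.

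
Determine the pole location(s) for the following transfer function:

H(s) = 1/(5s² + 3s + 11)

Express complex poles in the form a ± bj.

Discriminant = 3² - 4×5×11 = 9 - 220 = -211 < 0, so the poles are a complex conjugate pair s = (-3 ± j√211)/(2×5). Real part = -3/(2×5) = -3/10 = -0.3; imaginary part = ±√211/(2×5) ≈ 1.4526. Poles: s = -0.3 ± 1.4526j.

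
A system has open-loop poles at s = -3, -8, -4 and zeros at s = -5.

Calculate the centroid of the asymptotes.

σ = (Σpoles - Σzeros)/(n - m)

σ = (Σpoles - Σzeros)/(n - m) = (-15 - (-5))/(3 - 1) = -10/2 = -5.0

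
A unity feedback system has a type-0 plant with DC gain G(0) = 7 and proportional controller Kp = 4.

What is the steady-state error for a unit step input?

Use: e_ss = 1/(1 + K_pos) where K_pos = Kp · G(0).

K_pos = Kp · G(0) = 4 × 7 = 28. e_ss = 1/(1 + 28) = 0.0345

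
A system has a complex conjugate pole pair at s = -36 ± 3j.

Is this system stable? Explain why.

Real part of poles is -36 (< 0, left half-plane). Stable.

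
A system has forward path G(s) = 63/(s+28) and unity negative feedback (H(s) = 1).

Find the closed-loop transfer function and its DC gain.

T(s) = G/(1+GH) = [63/(s+28)] / [1 + 63/(s+28)] = 63/(s+28+63) = 63/(s+91). DC gain = 63/91 = 0.6923.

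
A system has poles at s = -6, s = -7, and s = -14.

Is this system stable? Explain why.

All poles are in the left half-plane. System is stable.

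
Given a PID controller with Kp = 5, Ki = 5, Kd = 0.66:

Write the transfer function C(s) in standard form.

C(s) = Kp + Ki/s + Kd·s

Substituting values: C(s) = 5 + 5/s + 0.66s = (0.66s² + 5s + 5)/s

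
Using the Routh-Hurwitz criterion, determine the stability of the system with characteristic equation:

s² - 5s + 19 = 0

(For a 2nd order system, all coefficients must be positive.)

Coefficients: 1, -5, 19. b=-5 not positive, so system is unstable.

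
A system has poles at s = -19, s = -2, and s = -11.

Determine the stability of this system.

All poles are in the left half-plane. System is stable.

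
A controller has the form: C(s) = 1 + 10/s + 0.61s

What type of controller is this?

This is a Proportional-Integral-Derivative (PID) controller.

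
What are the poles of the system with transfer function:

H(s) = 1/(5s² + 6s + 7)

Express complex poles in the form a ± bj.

Discriminant = 6² - 4×5×7 = 36 - 140 = -104 < 0, so the poles are a complex conjugate pair s = (-6 ± j√104)/(2×5). Real part = -6/(2×5) = -6/10 = -0.6; imaginary part = ±√104/(2×5) ≈ 1.0198. Poles: s = -0.6 ± 1.0198j.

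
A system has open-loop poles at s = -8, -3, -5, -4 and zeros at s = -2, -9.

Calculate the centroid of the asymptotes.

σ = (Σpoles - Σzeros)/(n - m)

σ = (Σpoles - Σzeros)/(n - m) = (-20 - (-11))/(4 - 2) = -9/2 = -4.5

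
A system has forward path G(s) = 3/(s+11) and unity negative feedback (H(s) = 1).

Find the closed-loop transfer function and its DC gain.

T(s) = G/(1+GH) = [3/(s+11)] / [1 + 3/(s+11)] = 3/(s+11+3) = 3/(s+14). DC gain = 3/14 = 0.2143.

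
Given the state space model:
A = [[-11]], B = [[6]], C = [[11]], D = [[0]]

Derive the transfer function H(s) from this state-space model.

(sI - A)⁻¹ = 1/(s + 11). H(s) = 11 × 6/(s + 11) + 0 = 66/(s + 11).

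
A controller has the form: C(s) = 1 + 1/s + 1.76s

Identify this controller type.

This is a Proportional-Integral-Derivative (PID) controller.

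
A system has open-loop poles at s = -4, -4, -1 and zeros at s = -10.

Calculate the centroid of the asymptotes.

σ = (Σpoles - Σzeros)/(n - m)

σ = (Σpoles - Σzeros)/(n - m) = (-9 - (-10))/(3 - 1) = 1/2 = 0.5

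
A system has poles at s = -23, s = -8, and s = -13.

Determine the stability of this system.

All poles are in the left half-plane. System is stable.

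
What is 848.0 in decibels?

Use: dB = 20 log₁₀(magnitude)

dB = 20 log₁₀(848.0) = 58.6 dB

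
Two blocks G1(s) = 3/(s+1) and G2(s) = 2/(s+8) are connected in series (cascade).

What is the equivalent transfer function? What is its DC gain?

Series: multiply transfer functions. G_eq = 3/(s+1) × 2/(s+8) = 6/((s+1)(s+8)). DC gain = 6/(1×8) = 0.75.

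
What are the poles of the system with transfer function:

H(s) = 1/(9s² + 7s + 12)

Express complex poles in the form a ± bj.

Discriminant = 7² - 4×9×12 = 49 - 432 = -383 < 0, so the poles are a complex conjugate pair s = (-7 ± j√383)/(2×9). Real part = -7/(2×9) = -7/18 ≈ -0.3889; imaginary part = ±√383/(2×9) ≈ 1.0872. Poles: s = -0.3889 ± 1.0872j.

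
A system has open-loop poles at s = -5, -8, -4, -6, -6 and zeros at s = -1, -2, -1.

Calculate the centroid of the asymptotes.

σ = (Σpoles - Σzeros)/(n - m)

σ = (Σpoles - Σzeros)/(n - m) = (-29 - (-4))/(5 - 3) = -25/2 = -12.5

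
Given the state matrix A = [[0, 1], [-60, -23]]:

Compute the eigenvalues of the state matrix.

det(A - λI) = λ² - (-23)λ + 60 = (λ - (-20))(λ - (-3)). Eigenvalues: -20, -3.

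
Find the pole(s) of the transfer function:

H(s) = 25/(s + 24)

Pole is where denominator = 0: s + 24 = 0, so s = -24.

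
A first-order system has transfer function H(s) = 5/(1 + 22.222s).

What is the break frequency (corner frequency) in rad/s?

Corner frequency = 1/τ = 1/22.222 = 0.045 rad/s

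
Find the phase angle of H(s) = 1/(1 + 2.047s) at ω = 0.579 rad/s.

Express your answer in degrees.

Phase = -arctan(ωτ) = -arctan(0.579 × 2.047) = -49.8°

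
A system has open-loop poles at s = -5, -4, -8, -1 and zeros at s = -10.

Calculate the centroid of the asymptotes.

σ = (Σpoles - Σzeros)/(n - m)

σ = (Σpoles - Σzeros)/(n - m) = (-18 - (-10))/(4 - 1) = -8/3 = -2.67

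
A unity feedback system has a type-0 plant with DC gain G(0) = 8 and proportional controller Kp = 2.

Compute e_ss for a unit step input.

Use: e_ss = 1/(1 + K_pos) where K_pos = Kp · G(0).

K_pos = Kp · G(0) = 2 × 8 = 16. e_ss = 1/(1 + 16) = 0.0588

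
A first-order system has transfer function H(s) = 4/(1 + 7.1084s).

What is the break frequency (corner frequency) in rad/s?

Corner frequency = 1/τ = 1/7.1084 = 0.141 rad/s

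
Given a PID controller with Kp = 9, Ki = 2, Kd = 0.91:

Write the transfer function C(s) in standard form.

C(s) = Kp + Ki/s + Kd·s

Substituting values: C(s) = 9 + 2/s + 0.91s = (0.91s² + 9s + 2)/s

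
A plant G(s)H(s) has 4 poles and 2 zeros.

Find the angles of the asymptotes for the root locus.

n - m = 4 - 2 = 2. Angles: θk = (2k + 1)·180°/2 = 90°, 270°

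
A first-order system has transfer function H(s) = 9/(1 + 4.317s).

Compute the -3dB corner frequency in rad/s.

Corner frequency = 1/τ = 1/4.317 = 0.232 rad/s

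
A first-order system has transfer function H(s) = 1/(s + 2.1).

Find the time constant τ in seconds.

For H(s) = 1/(s + 1/τ), the pole is at -1/τ = -2.1, so τ = 1/2.1 = 0.4762 s.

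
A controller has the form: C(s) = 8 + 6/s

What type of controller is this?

This is a Proportional-Integral (PI) controller.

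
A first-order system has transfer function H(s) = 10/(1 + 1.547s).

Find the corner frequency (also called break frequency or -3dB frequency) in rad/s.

Corner frequency = 1/τ = 1/1.547 = 0.646 rad/s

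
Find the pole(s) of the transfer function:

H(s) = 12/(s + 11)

Pole is where denominator = 0: s + 11 = 0, so s = -11.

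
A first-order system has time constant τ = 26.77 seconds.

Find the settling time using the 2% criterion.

For first-order system, 2% settling time ≈ 4τ = 4 × 26.77 = 107.08 s.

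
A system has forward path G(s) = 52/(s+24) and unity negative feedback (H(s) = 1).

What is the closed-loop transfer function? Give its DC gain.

T(s) = G/(1+GH) = [52/(s+24)] / [1 + 52/(s+24)] = 52/(s+24+52) = 52/(s+76). DC gain = 52/76 = 0.6842.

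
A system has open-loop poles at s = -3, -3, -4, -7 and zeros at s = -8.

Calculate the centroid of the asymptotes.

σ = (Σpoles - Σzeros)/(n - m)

σ = (Σpoles - Σzeros)/(n - m) = (-17 - (-8))/(4 - 1) = -9/3 = -3.0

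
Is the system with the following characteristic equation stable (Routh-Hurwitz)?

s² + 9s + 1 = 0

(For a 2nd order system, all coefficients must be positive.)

Coefficients: 1, 9, 1. All positive, so system is stable.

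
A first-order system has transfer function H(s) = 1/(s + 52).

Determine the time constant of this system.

For H(s) = 1/(s + 1/τ), the pole is at -1/τ = -52, so τ = 1/52 = 0.0192 s.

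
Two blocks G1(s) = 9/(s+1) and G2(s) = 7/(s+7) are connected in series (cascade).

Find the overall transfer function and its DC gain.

Series: multiply transfer functions. G_eq = 9/(s+1) × 7/(s+7) = 63/((s+1)(s+7)). DC gain = 63/(1×7) = 9.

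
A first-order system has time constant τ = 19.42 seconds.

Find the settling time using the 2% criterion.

For first-order system, 2% settling time ≈ 4τ = 4 × 19.42 = 77.68 s.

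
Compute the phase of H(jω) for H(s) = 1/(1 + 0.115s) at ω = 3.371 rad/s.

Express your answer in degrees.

Phase = -arctan(ωτ) = -arctan(3.371 × 0.115) = -21.2°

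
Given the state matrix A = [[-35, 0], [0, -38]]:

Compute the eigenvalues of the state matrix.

For diagonal matrix, eigenvalues are diagonal entries: λ₁ = -35, λ₂ = -38.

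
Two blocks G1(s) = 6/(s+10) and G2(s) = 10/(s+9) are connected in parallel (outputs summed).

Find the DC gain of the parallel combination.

Parallel: G_eq = G1 + G2. DC gain = G1(0) + G2(0) = 6/10 + 10/9 = 0.6 + 1.1111 = 1.7111.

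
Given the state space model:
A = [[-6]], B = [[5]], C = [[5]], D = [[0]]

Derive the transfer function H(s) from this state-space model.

(sI - A)⁻¹ = 1/(s + 6). H(s) = 5 × 5/(s + 6) + 0 = 25/(s + 6).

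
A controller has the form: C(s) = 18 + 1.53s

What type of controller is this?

This is a Proportional-Derivative (PD) controller.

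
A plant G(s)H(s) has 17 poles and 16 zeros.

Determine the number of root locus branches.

Root locus has n branches where n = number of poles = 17.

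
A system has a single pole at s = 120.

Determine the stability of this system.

Pole at s = 120 is in the right half-plane. Unstable.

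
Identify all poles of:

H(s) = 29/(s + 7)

Pole is where denominator = 0: s + 7 = 0, so s = -7.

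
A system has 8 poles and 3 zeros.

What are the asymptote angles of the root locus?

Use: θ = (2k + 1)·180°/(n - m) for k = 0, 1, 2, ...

n - m = 8 - 3 = 5. Angles: θk = (2k + 1)·180°/5 = 36°, 108°, 180°, 252°, 324°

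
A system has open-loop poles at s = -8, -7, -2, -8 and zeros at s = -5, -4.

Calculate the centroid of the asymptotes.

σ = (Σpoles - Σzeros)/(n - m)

σ = (Σpoles - Σzeros)/(n - m) = (-25 - (-9))/(4 - 2) = -16/2 = -8.0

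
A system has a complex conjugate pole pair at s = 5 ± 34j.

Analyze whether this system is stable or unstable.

Real part of poles is 5 (> 0, right half-plane). Unstable.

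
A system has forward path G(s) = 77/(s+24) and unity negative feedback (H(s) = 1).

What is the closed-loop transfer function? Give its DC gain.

T(s) = G/(1+GH) = [77/(s+24)] / [1 + 77/(s+24)] = 77/(s+24+77) = 77/(s+101). DC gain = 77/101 = 0.7624.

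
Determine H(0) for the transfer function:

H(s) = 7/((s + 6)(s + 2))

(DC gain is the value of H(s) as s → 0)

DC gain = H(0) = 7/(6 × 2) = 7/12 = 0.5833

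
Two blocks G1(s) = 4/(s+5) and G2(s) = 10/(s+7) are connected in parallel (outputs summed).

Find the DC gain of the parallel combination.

Parallel: G_eq = G1 + G2. DC gain = G1(0) + G2(0) = 4/5 + 10/7 = 0.8 + 1.4286 = 2.2286.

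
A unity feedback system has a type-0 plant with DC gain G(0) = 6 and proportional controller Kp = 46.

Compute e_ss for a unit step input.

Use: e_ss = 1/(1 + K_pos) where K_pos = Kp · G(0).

K_pos = Kp · G(0) = 46 × 6 = 276. e_ss = 1/(1 + 276) = 0.0036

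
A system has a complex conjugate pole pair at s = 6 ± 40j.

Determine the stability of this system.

Real part of poles is 6 (> 0, right half-plane). Unstable.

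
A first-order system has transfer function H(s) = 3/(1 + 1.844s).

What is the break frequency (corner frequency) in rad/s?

Corner frequency = 1/τ = 1/1.844 = 0.542 rad/s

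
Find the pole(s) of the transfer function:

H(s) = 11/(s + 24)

Pole is where denominator = 0: s + 24 = 0, so s = -24.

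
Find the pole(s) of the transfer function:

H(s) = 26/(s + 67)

Pole is where denominator = 0: s + 67 = 0, so s = -67.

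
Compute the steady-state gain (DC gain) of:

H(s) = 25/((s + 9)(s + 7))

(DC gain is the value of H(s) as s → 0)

DC gain = H(0) = 25/(9 × 7) = 25/63 = 0.3968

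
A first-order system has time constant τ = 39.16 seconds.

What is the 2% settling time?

For first-order system, 2% settling time ≈ 4τ = 4 × 39.16 = 156.64 s.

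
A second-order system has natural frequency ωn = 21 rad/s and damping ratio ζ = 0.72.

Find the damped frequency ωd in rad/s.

ωd = ωn√(1 - ζ²) = 21√(1 - 0.72²) = 14.57 rad/s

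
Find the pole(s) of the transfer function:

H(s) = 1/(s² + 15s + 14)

Discriminant = 15² - 4×1×14 = 225 - 56 = 169 > 0, so two distinct real poles. Using quadratic formula: s = (-15 ± √169)/(2×1) = (-15 ± √169)/2, with √169 = 13. s₁ = -2/2 = -1, s₂ = -28/2 = -14. Poles: s₁ = -1, s₂ = -14.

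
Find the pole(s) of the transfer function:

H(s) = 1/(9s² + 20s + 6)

Discriminant = 20² - 4×9×6 = 400 - 216 = 184 > 0, so two distinct real poles. Using quadratic formula: s = (-20 ± √184)/(2×9) = (-20 ± √184)/18, with √184 ≈ 13.5647. s₁ ≈ -0.3575, s₂ ≈ -1.8647. Poles: s₁ = -0.3575, s₂ = -1.8647.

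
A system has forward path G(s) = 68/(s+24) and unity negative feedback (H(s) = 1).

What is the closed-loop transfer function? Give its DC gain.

T(s) = G/(1+GH) = [68/(s+24)] / [1 + 68/(s+24)] = 68/(s+24+68) = 68/(s+92). DC gain = 68/92 = 0.7391.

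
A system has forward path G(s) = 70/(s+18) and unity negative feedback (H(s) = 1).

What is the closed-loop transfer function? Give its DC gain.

T(s) = G/(1+GH) = [70/(s+18)] / [1 + 70/(s+18)] = 70/(s+18+70) = 70/(s+88). DC gain = 70/88 = 0.7955.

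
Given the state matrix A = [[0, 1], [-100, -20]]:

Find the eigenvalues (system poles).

det(A - λI) = λ² - (-20)λ + 100 = (λ - (-10))(λ - (-10)). Eigenvalues: -10, -10.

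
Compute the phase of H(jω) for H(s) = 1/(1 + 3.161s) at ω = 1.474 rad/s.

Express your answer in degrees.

Phase = -arctan(ωτ) = -arctan(1.474 × 3.161) = -77.9°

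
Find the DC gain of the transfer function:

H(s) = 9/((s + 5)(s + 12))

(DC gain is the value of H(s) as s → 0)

DC gain = H(0) = 9/(5 × 12) = 9/60 = 0.15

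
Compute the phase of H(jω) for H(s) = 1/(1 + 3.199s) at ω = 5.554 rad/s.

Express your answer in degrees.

Phase = -arctan(ωτ) = -arctan(5.554 × 3.199) = -86.8°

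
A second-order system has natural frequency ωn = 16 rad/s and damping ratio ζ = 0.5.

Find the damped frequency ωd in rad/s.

ωd = ωn√(1 - ζ²) = 16√(1 - 0.5²) = 13.86 rad/s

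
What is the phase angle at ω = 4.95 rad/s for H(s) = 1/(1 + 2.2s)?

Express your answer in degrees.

Phase = -arctan(ωτ) = -arctan(4.95 × 2.2) = -84.8°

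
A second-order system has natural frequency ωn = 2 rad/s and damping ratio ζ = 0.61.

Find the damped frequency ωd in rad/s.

ωd = ωn√(1 - ζ²) = 2√(1 - 0.61²) = 1.58 rad/s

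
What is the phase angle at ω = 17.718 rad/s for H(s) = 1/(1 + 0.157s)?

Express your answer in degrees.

Phase = -arctan(ωτ) = -arctan(17.718 × 0.157) = -70.2°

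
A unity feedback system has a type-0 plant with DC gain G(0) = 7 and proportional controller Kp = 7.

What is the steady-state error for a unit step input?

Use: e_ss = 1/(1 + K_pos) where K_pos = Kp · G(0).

K_pos = Kp · G(0) = 7 × 7 = 49. e_ss = 1/(1 + 49) = 0.02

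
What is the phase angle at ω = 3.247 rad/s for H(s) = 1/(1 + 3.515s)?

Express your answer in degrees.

Phase = -arctan(ωτ) = -arctan(3.247 × 3.515) = -85.0°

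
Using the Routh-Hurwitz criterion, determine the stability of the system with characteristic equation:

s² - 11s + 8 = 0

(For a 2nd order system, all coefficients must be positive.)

Coefficients: 1, -11, 8. b=-11 not positive, so system is unstable.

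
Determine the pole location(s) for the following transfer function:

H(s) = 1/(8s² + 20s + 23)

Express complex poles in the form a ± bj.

Discriminant = 20² - 4×8×23 = 400 - 736 = -336 < 0, so the poles are a complex conjugate pair s = (-20 ± j√336)/(2×8). Real part = -20/(2×8) = -20/16 = -1.25; imaginary part = ±√336/(2×8) ≈ 1.1456. Poles: s = -1.25 ± 1.1456j.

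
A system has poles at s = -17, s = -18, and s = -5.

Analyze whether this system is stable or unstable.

All poles are in the left half-plane. System is stable.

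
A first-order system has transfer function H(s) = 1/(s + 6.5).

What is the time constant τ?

For H(s) = 1/(s + 1/τ), the pole is at -1/τ = -6.5, so τ = 1/6.5 = 0.1538 s.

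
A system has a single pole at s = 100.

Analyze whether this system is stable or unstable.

Pole at s = 100 is in the right half-plane. Unstable.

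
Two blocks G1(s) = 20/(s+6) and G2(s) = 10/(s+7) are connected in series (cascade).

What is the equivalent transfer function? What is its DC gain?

Series: multiply transfer functions. G_eq = 20/(s+6) × 10/(s+7) = 200/((s+6)(s+7)). DC gain = 200/(6×7) = 4.7619.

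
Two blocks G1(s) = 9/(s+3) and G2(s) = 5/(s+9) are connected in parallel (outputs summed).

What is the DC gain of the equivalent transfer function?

Parallel: G_eq = G1 + G2. DC gain = G1(0) + G2(0) = 9/3 + 5/9 = 3 + 0.5556 = 3.5556.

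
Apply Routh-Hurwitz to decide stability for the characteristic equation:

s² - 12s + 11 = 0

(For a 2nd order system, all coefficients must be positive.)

Coefficients: 1, -12, 11. b=-12 not positive, so system is unstable.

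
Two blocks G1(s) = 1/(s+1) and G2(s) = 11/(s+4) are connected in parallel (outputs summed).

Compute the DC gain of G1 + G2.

Parallel: G_eq = G1 + G2. DC gain = G1(0) + G2(0) = 1/1 + 11/4 = 1 + 2.75 = 3.75.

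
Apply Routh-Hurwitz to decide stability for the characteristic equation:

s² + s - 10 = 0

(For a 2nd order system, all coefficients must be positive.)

Coefficients: 1, 1, -10. c=-10 not positive, so system is unstable.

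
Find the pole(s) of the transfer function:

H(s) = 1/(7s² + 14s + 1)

Discriminant = 14² - 4×7×1 = 196 - 28 = 168 > 0, so two distinct real poles. Using quadratic formula: s = (-14 ± √168)/(2×7) = (-14 ± √168)/14, with √168 ≈ 12.9615. s₁ ≈ -0.0742, s₂ ≈ -1.9258. Poles: s₁ = -0.0742, s₂ = -1.9258.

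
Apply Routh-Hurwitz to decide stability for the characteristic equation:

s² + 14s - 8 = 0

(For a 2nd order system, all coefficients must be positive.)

Coefficients: 1, 14, -8. c=-8 not positive, so system is unstable.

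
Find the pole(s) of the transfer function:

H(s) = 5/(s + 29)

Pole is where denominator = 0: s + 29 = 0, so s = -29.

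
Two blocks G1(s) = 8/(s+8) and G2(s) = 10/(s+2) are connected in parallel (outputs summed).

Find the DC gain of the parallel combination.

Parallel: G_eq = G1 + G2. DC gain = G1(0) + G2(0) = 8/8 + 10/2 = 1 + 5 = 6.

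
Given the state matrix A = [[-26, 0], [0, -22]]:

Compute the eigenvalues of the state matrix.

For diagonal matrix, eigenvalues are diagonal entries: λ₁ = -26, λ₂ = -22.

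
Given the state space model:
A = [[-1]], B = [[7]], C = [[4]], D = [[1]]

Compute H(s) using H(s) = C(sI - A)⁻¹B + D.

(sI - A)⁻¹ = 1/(s + 1). H(s) = 4×7/(s + 1) + 1 = (s + 29)/(s + 1).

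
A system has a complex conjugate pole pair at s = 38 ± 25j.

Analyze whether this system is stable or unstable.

Real part of poles is 38 (> 0, right half-plane). Unstable.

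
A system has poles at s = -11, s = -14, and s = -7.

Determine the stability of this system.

All poles are in the left half-plane. System is stable.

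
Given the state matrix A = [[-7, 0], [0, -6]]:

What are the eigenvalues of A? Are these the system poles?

For diagonal matrix, eigenvalues are diagonal entries: λ₁ = -7, λ₂ = -6. Eigenvalues of A = system poles.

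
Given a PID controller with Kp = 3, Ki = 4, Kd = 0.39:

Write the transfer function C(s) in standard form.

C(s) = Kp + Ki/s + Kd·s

Substituting values: C(s) = 3 + 4/s + 0.39s = (0.39s² + 3s + 4)/s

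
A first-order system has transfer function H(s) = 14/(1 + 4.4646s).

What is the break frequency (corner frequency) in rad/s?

Corner frequency = 1/τ = 1/4.4646 = 0.224 rad/s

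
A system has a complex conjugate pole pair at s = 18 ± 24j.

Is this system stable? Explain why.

Real part of poles is 18 (> 0, right half-plane). Unstable.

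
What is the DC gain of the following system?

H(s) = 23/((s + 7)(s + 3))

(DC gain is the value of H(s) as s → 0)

DC gain = H(0) = 23/(7 × 3) = 23/21 = 1.0952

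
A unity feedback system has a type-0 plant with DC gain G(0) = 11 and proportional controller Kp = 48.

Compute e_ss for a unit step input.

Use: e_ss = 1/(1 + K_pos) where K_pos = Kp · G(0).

K_pos = Kp · G(0) = 48 × 11 = 528. e_ss = 1/(1 + 528) = 0.0019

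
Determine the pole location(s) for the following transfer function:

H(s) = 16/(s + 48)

Pole is where denominator = 0: s + 48 = 0, so s = -48.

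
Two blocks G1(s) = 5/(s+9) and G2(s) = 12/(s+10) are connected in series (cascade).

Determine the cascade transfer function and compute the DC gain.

Series: multiply transfer functions. G_eq = 5/(s+9) × 12/(s+10) = 60/((s+9)(s+10)). DC gain = 60/(9×10) = 0.6667.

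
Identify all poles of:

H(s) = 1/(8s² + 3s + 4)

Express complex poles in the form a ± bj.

Discriminant = 3² - 4×8×4 = 9 - 128 = -119 < 0, so the poles are a complex conjugate pair s = (-3 ± j√119)/(2×8). Real part = -3/(2×8) = -3/16 = -0.1875; imaginary part = ±√119/(2×8) ≈ 0.6818. Poles: s = -0.1875 ± 0.6818j.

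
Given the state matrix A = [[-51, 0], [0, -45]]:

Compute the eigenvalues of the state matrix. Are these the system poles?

For diagonal matrix, eigenvalues are diagonal entries: λ₁ = -51, λ₂ = -45. Eigenvalues of A = system poles.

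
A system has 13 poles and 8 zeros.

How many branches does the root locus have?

Root locus has n branches where n = number of poles = 13.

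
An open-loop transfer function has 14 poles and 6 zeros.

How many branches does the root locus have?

Root locus has n branches where n = number of poles = 14.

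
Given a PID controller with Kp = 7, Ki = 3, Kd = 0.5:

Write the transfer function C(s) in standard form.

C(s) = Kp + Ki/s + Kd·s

Substituting values: C(s) = 7 + 3/s + 0.5s = (0.5s² + 7s + 3)/s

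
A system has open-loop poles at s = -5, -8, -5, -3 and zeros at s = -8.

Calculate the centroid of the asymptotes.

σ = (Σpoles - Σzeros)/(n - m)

σ = (Σpoles - Σzeros)/(n - m) = (-21 - (-8))/(4 - 1) = -13/3 = -4.33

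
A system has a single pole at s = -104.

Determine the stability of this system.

Pole at s = -104 is in the left half-plane. Stable.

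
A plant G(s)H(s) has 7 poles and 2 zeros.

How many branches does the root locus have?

Root locus has n branches where n = number of poles = 7.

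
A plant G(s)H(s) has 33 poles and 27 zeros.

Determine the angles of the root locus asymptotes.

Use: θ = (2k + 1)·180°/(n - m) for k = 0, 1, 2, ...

n - m = 33 - 27 = 6. Angles: θk = (2k + 1)·180°/6 = 30°, 90°, 150°, 210°, 270°, 330°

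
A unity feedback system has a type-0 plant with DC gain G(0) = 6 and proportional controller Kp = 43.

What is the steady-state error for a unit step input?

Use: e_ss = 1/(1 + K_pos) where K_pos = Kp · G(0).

K_pos = Kp · G(0) = 43 × 6 = 258. e_ss = 1/(1 + 258) = 0.0039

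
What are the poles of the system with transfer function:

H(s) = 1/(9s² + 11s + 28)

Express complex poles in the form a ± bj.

Discriminant = 11² - 4×9×28 = 121 - 1008 = -887 < 0, so the poles are a complex conjugate pair s = (-11 ± j√887)/(2×9). Real part = -11/(2×9) = -11/18 ≈ -0.6111; imaginary part = ±√887/(2×9) ≈ 1.6546. Poles: s = -0.6111 ± 1.6546j.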